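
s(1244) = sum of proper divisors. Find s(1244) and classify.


Proper divisors: 1, 2, 4, 311, 622
Sum = 1 + 2 + 4 + 311 + 622 = 940
940 < 1244 → deficient

s(1244) = 940 (deficient)


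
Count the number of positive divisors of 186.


186 = 2^1 × 3^1 × 31^1
d(186) = (1+1) × (1+1) × (1+1) = 8

8 divisors


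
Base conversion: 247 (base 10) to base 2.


247 (base 10) = 247 (decimal)
247 (decimal) = 11110111 (base 2)


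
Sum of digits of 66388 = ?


6 + 6 + 3 + 8 + 8 = 31


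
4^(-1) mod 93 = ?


Use the extended Euclidean algorithm on (93, 4); each row r = 93*s + 4*t:
r=93, s=1, t=0
r=4, s=0, t=1
q=23: r=1, s=1, t=-23   [93*(1) + 4*(-23) = 1]
q=4: r=0, s=-4, t=93   [93*(-4) + 4*(93) = 0]
GCD = 1 with t = -23, so 4*(-23) ≡ 1 (mod 93)
Inverse = -23 mod 93 = 70
Check: 4 * 70 = 280 ≡ 1 (mod 93)

4^(-1) ≡ 70 (mod 93)


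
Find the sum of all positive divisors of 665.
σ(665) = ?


Divisors of 665: 1, 5, 7, 19, 35, 95, 133, 665
Sum = 1 + 5 + 7 + 19 + 35 + 95 + 133 + 665 = 960

σ(665) = 960


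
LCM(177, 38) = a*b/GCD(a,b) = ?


GCD(177, 38) = 1
LCM = 177*38/1 = 6726/1 = 6726

LCM = 6726


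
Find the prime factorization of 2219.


2219 / 7 = 317
317 / 317 = 1
2219 = 7 × 317


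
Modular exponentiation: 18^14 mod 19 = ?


18^1 mod 19 = 18
18^2 mod 19 = 1
18^3 mod 19 = 18
18^4 mod 19 = 1
18^5 mod 19 = 18
18^6 mod 19 = 1
18^7 mod 19 = 18
18^8 mod 19 = 1
18^9 mod 19 = 18
18^10 mod 19 = 1
18^11 mod 19 = 18
18^12 mod 19 = 1
18^13 mod 19 = 18
18^14 mod 19 = 1


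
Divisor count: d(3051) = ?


3051 = 3^3 × 113^1
d(3051) = (3+1) × (1+1) = 8

8 divisors


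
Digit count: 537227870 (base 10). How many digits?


537227870 has 9 digits in base 10
floor(log10(537227870)) + 1 = floor(8.7302) + 1 = 9

9 digits (base 10)


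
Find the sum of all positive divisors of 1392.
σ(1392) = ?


Divisors of 1392: 1, 2, 3, 4, 6, 8, 12, 16, 24, 29, 48, 58, 87, 116, 174, 232, 348, 464, 696, 1392
Sum = 1 + 2 + 3 + 4 + 6 + 8 + 12 + 16 + 24 + 29 + 48 + 58 + 87 + 116 + 174 + 232 + 348 + 464 + 696 + 1392 = 3720

σ(1392) = 3720


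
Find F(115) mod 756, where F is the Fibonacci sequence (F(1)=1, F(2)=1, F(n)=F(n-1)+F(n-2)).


F(k) mod 756 for k=1..115:
1, 1, 2, 3, 5, 8, 13, 21, 34, 55, 89, 144, 233, 377, 610, 231, 85, 316, 401, 717, 362, 323, 685, 252, 181, 433, 614, 291, 149, 440, 589, 273, 106, 379, 485, 108, 593, 701, 538, 483, 265, 748, 257, 249, 506, 755, 505, 504, 253, 1, 254, 255, 509, 8, 517, 525, 286, 55, 341, 396, 737, 377, 358, 735, 337, 316, 653, 213, 110, 323, 433, 0, 433, 433, 110, 543, 653, 440, 337, 21, 358, 379, 737, 360, 341, 701, 286, 231, 517, 748, 509, 501, 254, 755, 253, 252, 505, 1, 506, 507, 257, 8, 265, 273, 538, 55, 593, 648, 485, 377, 106, 483, 589, 316, 149
F(115) mod 756 = 149


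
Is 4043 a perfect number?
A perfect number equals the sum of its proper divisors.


Proper divisors of 4043: 1, 13, 311
Sum = 1 + 13 + 311 = 325

No, 4043 is not perfect (325 ≠ 4043)


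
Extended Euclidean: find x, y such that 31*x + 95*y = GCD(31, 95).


Tabular extended Euclidean (each row: r = 31*s + 95*t):
r=31, s=1, t=0
r=95, s=0, t=1
q=0: r=31, s=1, t=0   [31*(1) + 95*(0) = 31]
q=3: r=2, s=-3, t=1   [31*(-3) + 95*(1) = 2]
q=15: r=1, s=46, t=-15   [31*(46) + 95*(-15) = 1]
q=2: r=0, s=-95, t=31   [31*(-95) + 95*(31) = 0]
GCD = 1; from the row with r=1: x=46, y=-15
Check: 31*(46) + 95*(-15) = 1426 - 1425 = 1

GCD = 1, x = 46, y = -15


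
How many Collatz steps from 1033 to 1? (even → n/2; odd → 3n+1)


1033 → 3100 → 1550 → 775 → 2326 → 1163 → 3490 → 1745 → 5236 → 2618 → 1309 → 3928 → 1964 → 982 → 491 → 1474 → 737 → 2212 → 1106 → 553 → 1660 → 830 → 415 → 1246 → 623 → 1870 → 935 → 2806 → 1403 → 4210 → 2105 → 6316 → 3158 → 1579 → 4738 → 2369 → 7108 → 3554 → 1777 → 5332 → 2666 → 1333 → 4000 → 2000 → 1000 → 500 → 250 → 125 → 376 → 188 → 94 → 47 → 142 → 71 → 214 → 107 → 322 → 161 → 484 → 242 → 121 → 364 → 182 → 91 → 274 → 137 → 412 → 206 → 103 → 310 → 155 → 466 → 233 → 700 → 350 → 175 → 526 → 263 → 790 → 395 → 1186 → 593 → 1780 → 890 → 445 → 1336 → 668 → 334 → 167 → 502 → 251 → 754 → 377 → 1132 → 566 → 283 → 850 → 425 → 1276 → 638 → 319 → 958 → 479 → 1438 → 719 → 2158 → 1079 → 3238 → 1619 → 4858 → 2429 → 7288 → 3644 → 1822 → 911 → 2734 → 1367 → 4102 → 2051 → 6154 → 3077 → 9232 → 4616 → 2308 → 1154 → 577 → 1732 → 866 → 433 → 1300 → 650 → 325 → 976 → 488 → 244 → 122 → 61 → 184 → 92 → 46 → 23 → 70 → 35 → 106 → 53 → 160 → 80 → 40 → 20 → 10 → 5 → 16 → 8 → 4 → 2 → 1
Total steps = 155

155 steps


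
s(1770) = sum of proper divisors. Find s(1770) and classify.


Proper divisors: 1, 2, 3, 5, 6, 10, 15, 30, 59, 118, 177, 295, 354, 590, 885
Sum = 1 + 2 + 3 + 5 + 6 + 10 + 15 + 30 + 59 + 118 + 177 + 295 + 354 + 590 + 885 = 2550
2550 > 1770 → abundant

s(1770) = 2550 (abundant)


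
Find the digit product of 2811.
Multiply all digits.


2 × 8 × 1 × 1 = 16


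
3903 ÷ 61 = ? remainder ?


3903 = 61 * 63 + 60
Check: 3843 + 60 = 3903

q = 63, r = 60


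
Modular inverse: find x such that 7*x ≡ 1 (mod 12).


Use the extended Euclidean algorithm on (12, 7); each row r = 12*s + 7*t:
r=12, s=1, t=0
r=7, s=0, t=1
q=1: r=5, s=1, t=-1   [12*(1) + 7*(-1) = 5]
q=1: r=2, s=-1, t=2   [12*(-1) + 7*(2) = 2]
q=2: r=1, s=3, t=-5   [12*(3) + 7*(-5) = 1]
q=2: r=0, s=-7, t=12   [12*(-7) + 7*(12) = 0]
GCD = 1 with t = -5, so 7*(-5) ≡ 1 (mod 12)
Inverse = -5 mod 12 = 7
Check: 7 * 7 = 49 ≡ 1 (mod 12)

7^(-1) ≡ 7 (mod 12)


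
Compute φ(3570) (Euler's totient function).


3570 = 2 × 3 × 5 × 7 × 17
Prime factors: 2, 3, 5, 7, 17
φ(3570) = 3570 × (1-1/2) × (1-1/3) × (1-1/5) × (1-1/7) × (1-1/17)
= 3570 × 1/2 × 2/3 × 4/5 × 6/7 × 16/17 = 768

φ(3570) = 768


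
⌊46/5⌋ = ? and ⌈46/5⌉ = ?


46/5 = 9.2000
floor = 9
ceil = 10

floor = 9, ceil = 10


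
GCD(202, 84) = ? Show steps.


202 = 2 * 84 + 34
84 = 2 * 34 + 16
34 = 2 * 16 + 2
16 = 8 * 2 + 0
GCD = 2


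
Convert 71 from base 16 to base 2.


71 (base 16) = 113 (decimal)
113 (decimal) = 1110001 (base 2)


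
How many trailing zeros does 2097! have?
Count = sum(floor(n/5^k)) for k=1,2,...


floor(2097/5) = 419
floor(2097/25) = 83
floor(2097/125) = 16
floor(2097/625) = 3
Total = 521

521 trailing zeros


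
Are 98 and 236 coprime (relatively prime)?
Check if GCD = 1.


Euclidean algorithm:
236 = 2 * 98 + 40
98 = 2 * 40 + 18
40 = 2 * 18 + 4
18 = 4 * 4 + 2
4 = 2 * 2 + 0
GCD(98, 236) = 2

No, not coprime (GCD = 2)


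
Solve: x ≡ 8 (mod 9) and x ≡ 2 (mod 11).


M = 9*11 = 99
M1 = M/9 = 11, M2 = M/11 = 9
M1^(-1) mod 9 = 5, M2^(-1) mod 11 = 5
x = 8*11*5 + 2*9*5 = 530
530 mod 99 = 35
Check: 35 mod 9 = 8 ✓, 35 mod 11 = 2 ✓

x ≡ 35 (mod 99)


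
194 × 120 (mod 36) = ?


194 × 120 = 23280
23280 mod 36 = 24


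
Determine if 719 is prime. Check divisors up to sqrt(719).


Check divisors up to sqrt(719) = 26.8142
No divisors found.
719 is prime.

Yes, 719 is prime


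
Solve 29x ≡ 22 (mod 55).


GCD(29, 55) = 1, unique solution
a^(-1) mod 55 = 19
x = 19 * 22 mod 55 = 33

x ≡ 33 (mod 55)


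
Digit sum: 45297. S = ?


4 + 5 + 2 + 9 + 7 = 27


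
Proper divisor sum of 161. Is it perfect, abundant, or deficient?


Proper divisors: 1, 7, 23
Sum = 1 + 7 + 23 = 31
31 < 161 → deficient

s(161) = 31 (deficient)


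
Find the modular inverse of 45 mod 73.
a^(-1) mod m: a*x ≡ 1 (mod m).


Use the extended Euclidean algorithm on (73, 45); each row r = 73*s + 45*t:
r=73, s=1, t=0
r=45, s=0, t=1
q=1: r=28, s=1, t=-1   [73*(1) + 45*(-1) = 28]
q=1: r=17, s=-1, t=2   [73*(-1) + 45*(2) = 17]
q=1: r=11, s=2, t=-3   [73*(2) + 45*(-3) = 11]
q=1: r=6, s=-3, t=5   [73*(-3) + 45*(5) = 6]
q=1: r=5, s=5, t=-8   [73*(5) + 45*(-8) = 5]
q=1: r=1, s=-8, t=13   [73*(-8) + 45*(13) = 1]
q=5: r=0, s=45, t=-73   [73*(45) + 45*(-73) = 0]
GCD = 1 with t = 13, so 45*(13) ≡ 1 (mod 73)
Inverse = 13 mod 73 = 13
Check: 45 * 13 = 585 ≡ 1 (mod 73)

45^(-1) ≡ 13 (mod 73)


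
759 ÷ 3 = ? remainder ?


759 = 3 * 253 + 0
Check: 759 + 0 = 759

q = 253, r = 0


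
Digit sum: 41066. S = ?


4 + 1 + 0 + 6 + 6 = 17


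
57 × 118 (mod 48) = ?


57 × 118 = 6726
6726 mod 48 = 6


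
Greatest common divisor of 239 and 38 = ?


239 = 6 * 38 + 11
38 = 3 * 11 + 5
11 = 2 * 5 + 1
5 = 5 * 1 + 0
GCD = 1


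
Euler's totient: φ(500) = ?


500 = 2^2 × 5^3
Prime factors: 2, 5
φ(500) = 500 × (1-1/2) × (1-1/5)
= 500 × 1/2 × 4/5 = 200

φ(500) = 200


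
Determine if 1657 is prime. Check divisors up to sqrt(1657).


Check divisors up to sqrt(1657) = 40.7063
No divisors found.
1657 is prime.

Yes, 1657 is prime


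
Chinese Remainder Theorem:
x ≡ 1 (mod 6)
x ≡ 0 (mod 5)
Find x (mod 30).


M = 6*5 = 30
M1 = M/6 = 5, M2 = M/5 = 6
M1^(-1) mod 6 = 5, M2^(-1) mod 5 = 1
x = 1*5*5 + 0*6*1 = 25
25 mod 30 = 25
Check: 25 mod 6 = 1 ✓, 25 mod 5 = 0 ✓

x ≡ 25 (mod 30)


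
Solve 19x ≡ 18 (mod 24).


GCD(19, 24) = 1, unique solution
a^(-1) mod 24 = 19
x = 19 * 18 mod 24 = 6

x ≡ 6 (mod 24)


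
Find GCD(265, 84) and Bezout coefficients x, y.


Tabular extended Euclidean (each row: r = 265*s + 84*t):
r=265, s=1, t=0
r=84, s=0, t=1
q=3: r=13, s=1, t=-3   [265*(1) + 84*(-3) = 13]
q=6: r=6, s=-6, t=19   [265*(-6) + 84*(19) = 6]
q=2: r=1, s=13, t=-41   [265*(13) + 84*(-41) = 1]
q=6: r=0, s=-84, t=265   [265*(-84) + 84*(265) = 0]
GCD = 1; from the row with r=1: x=13, y=-41
Check: 265*(13) + 84*(-41) = 3445 - 3444 = 1

GCD = 1, x = 13, y = -41


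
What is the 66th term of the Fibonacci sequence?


Sequence: 1, 1, 2, 3, 5, 8, 13, 21, 34, 55, 89, 144, 233, 377, 610, 987, 1597, 2584, 4181, 6765, 10946, 17711, 28657, 46368, 75025, 121393, 196418, 317811, 514229, 832040, 1346269, 2178309, 3524578, 5702887, 9227465, 14930352, 24157817, 39088169, 63245986, 102334155, 165580141, 267914296, 433494437, 701408733, 1134903170, 1836311903, 2971215073, 4807526976, 7778742049, 12586269025, 20365011074, 32951280099, 53316291173, 86267571272, 139583862445, 225851433717, 365435296162, 591286729879, 956722026041, 1548008755920, 2504730781961, 4052739537881, 6557470319842, 10610209857723, 17167680177565, 27777890035288
F(66) = 27777890035288


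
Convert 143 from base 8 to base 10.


143 (base 8) = 99 (decimal)
99 (decimal) = 99 (base 10)


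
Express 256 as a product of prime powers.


256 / 2 = 128
128 / 2 = 64
64 / 2 = 32
32 / 2 = 16
16 / 2 = 8
8 / 2 = 4
4 / 2 = 2
2 / 2 = 1
256 = 2^8


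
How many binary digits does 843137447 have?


843137447 in base 2 = 110010010000010100000110100111
Number of digits = 30

30 digits (base 2)


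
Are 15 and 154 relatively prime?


Euclidean algorithm:
154 = 10 * 15 + 4
15 = 3 * 4 + 3
4 = 1 * 3 + 1
3 = 3 * 1 + 0
GCD(15, 154) = 1

Yes, coprime (GCD = 1)


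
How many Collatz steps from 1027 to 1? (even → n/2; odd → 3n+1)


1027 → 3082 → 1541 → 4624 → 2312 → 1156 → 578 → 289 → 868 → 434 → 217 → 652 → 326 → 163 → 490 → 245 → 736 → 368 → 184 → 92 → 46 → 23 → 70 → 35 → 106 → 53 → 160 → 80 → 40 → 20 → 10 → 5 → 16 → 8 → 4 → 2 → 1
Total steps = 36

36 steps


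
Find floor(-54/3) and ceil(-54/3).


-54/3 = -18.0000
floor = -18
ceil = -18

floor = -18, ceil = -18


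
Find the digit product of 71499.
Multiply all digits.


7 × 1 × 4 × 9 × 9 = 2268


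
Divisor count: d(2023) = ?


2023 = 7^1 × 17^2
d(2023) = (1+1) × (2+1) = 6

6 divisors


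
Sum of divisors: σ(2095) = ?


Divisors of 2095: 1, 5, 419, 2095
Sum = 1 + 5 + 419 + 2095 = 2520

σ(2095) = 2520


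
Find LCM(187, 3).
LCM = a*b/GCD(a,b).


GCD(187, 3) = 1
LCM = 187*3/1 = 561/1 = 561

LCM = 561


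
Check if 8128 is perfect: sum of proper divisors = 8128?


Proper divisors of 8128: 1, 2, 4, 8, 16, 32, 64, 127, 254, 508, 1016, 2032, 4064
Sum = 1 + 2 + 4 + 8 + 16 + 32 + 64 + 127 + 254 + 508 + 1016 + 2032 + 4064 = 8128

Yes, 8128 is perfect (8128 = 8128)


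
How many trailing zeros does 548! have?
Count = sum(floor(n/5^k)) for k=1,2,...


floor(548/5) = 109
floor(548/25) = 21
floor(548/125) = 4
Total = 134

134 trailing zeros


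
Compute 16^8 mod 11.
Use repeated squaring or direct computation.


16^1 mod 11 = 5
16^2 mod 11 = 3
16^3 mod 11 = 4
16^4 mod 11 = 9
16^5 mod 11 = 1
16^6 mod 11 = 5
16^7 mod 11 = 3
16^8 mod 11 = 4


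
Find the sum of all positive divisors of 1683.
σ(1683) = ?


Divisors of 1683: 1, 3, 9, 11, 17, 33, 51, 99, 153, 187, 561, 1683
Sum = 1 + 3 + 9 + 11 + 17 + 33 + 51 + 99 + 153 + 187 + 561 + 1683 = 2808

σ(1683) = 2808


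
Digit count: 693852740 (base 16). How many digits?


693852740 in base 16 = 295B5A44
Number of digits = 8

8 digits (base 16)


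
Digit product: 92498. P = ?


9 × 2 × 4 × 9 × 8 = 5184


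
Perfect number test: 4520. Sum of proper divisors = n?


Proper divisors of 4520: 1, 2, 4, 5, 8, 10, 20, 40, 113, 226, 452, 565, 904, 1130, 2260
Sum = 1 + 2 + 4 + 5 + 8 + 10 + 20 + 40 + 113 + 226 + 452 + 565 + 904 + 1130 + 2260 = 5740

No, 4520 is not perfect (5740 ≠ 4520)


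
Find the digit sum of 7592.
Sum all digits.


7 + 5 + 9 + 2 = 23


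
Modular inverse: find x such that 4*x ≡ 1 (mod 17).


Use the extended Euclidean algorithm on (17, 4); each row r = 17*s + 4*t:
r=17, s=1, t=0
r=4, s=0, t=1
q=4: r=1, s=1, t=-4   [17*(1) + 4*(-4) = 1]
q=4: r=0, s=-4, t=17   [17*(-4) + 4*(17) = 0]
GCD = 1 with t = -4, so 4*(-4) ≡ 1 (mod 17)
Inverse = -4 mod 17 = 13
Check: 4 * 13 = 52 ≡ 1 (mod 17)

4^(-1) ≡ 13 (mod 17)


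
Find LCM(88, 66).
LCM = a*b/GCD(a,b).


GCD(88, 66) = 22
LCM = 88*66/22 = 5808/22 = 264

LCM = 264


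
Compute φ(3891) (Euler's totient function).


3891 = 3 × 1297
Prime factors: 3, 1297
φ(3891) = 3891 × (1-1/3) × (1-1/1297)
= 3891 × 2/3 × 1296/1297 = 2592

φ(3891) = 2592


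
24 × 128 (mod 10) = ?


24 × 128 = 3072
3072 mod 10 = 2


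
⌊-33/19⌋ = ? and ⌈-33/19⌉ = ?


-33/19 = -1.7368
floor = -2
ceil = -1

floor = -2, ceil = -1


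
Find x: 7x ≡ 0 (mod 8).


GCD(7, 8) = 1, unique solution
a^(-1) mod 8 = 7
x = 7 * 0 mod 8 = 0

x ≡ 0 (mod 8)


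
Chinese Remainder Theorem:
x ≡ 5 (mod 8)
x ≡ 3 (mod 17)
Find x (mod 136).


M = 8*17 = 136
M1 = M/8 = 17, M2 = M/17 = 8
M1^(-1) mod 8 = 1, M2^(-1) mod 17 = 15
x = 5*17*1 + 3*8*15 = 445
445 mod 136 = 37
Check: 37 mod 8 = 5 ✓, 37 mod 17 = 3 ✓

x ≡ 37 (mod 136)


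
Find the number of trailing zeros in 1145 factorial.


floor(1145/5) = 229
floor(1145/25) = 45
floor(1145/125) = 9
floor(1145/625) = 1
Total = 284

284 trailing zeros


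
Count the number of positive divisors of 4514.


4514 = 2^1 × 37^1 × 61^1
d(4514) = (1+1) × (1+1) × (1+1) = 8

8 divisors


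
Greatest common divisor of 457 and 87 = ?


457 = 5 * 87 + 22
87 = 3 * 22 + 21
22 = 1 * 21 + 1
21 = 21 * 1 + 0
GCD = 1


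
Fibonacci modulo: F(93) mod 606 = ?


F(k) mod 606 for k=1..93:
1, 1, 2, 3, 5, 8, 13, 21, 34, 55, 89, 144, 233, 377, 4, 381, 385, 160, 545, 99, 38, 137, 175, 312, 487, 193, 74, 267, 341, 2, 343, 345, 82, 427, 509, 330, 233, 563, 190, 147, 337, 484, 215, 93, 308, 401, 103, 504, 1, 505, 506, 405, 305, 104, 409, 513, 316, 223, 539, 156, 89, 245, 334, 579, 307, 280, 587, 261, 242, 503, 139, 36, 175, 211, 386, 597, 377, 368, 139, 507, 40, 547, 587, 528, 509, 431, 334, 159, 493, 46, 539, 585, 518
F(93) mod 606 = 518


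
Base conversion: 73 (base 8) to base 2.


73 (base 8) = 59 (decimal)
59 (decimal) = 111011 (base 2)


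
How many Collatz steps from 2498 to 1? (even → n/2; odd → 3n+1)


2498 → 1249 → 3748 → 1874 → 937 → 2812 → 1406 → 703 → 2110 → 1055 → 3166 → 1583 → 4750 → 2375 → 7126 → 3563 → 10690 → 5345 → 16036 → 8018 → 4009 → 12028 → 6014 → 3007 → 9022 → 4511 → 13534 → 6767 → 20302 → 10151 → 30454 → 15227 → 45682 → 22841 → 68524 → 34262 → 17131 → 51394 → 25697 → 77092 → 38546 → 19273 → 57820 → 28910 → 14455 → 43366 → 21683 → 65050 → 32525 → 97576 → 48788 → 24394 → 12197 → 36592 → 18296 → 9148 → 4574 → 2287 → 6862 → 3431 → 10294 → 5147 → 15442 → 7721 → 23164 → 11582 → 5791 → 17374 → 8687 → 26062 → 13031 → 39094 → 19547 → 58642 → 29321 → 87964 → 43982 → 21991 → 65974 → 32987 → 98962 → 49481 → 148444 → 74222 → 37111 → 111334 → 55667 → 167002 → 83501 → 250504 → 125252 → 62626 → 31313 → 93940 → 46970 → 23485 → 70456 → 35228 → 17614 → 8807 → 26422 → 13211 → 39634 → 19817 → 59452 → 29726 → 14863 → 44590 → 22295 → 66886 → 33443 → 100330 → 50165 → 150496 → 75248 → 37624 → 18812 → 9406 → 4703 → 14110 → 7055 → 21166 → 10583 → 31750 → 15875 → 47626 → 23813 → 71440 → 35720 → 17860 → 8930 → 4465 → 13396 → 6698 → 3349 → 10048 → 5024 → 2512 → 1256 → 628 → 314 → 157 → 472 → 236 → 118 → 59 → 178 → 89 → 268 → 134 → 67 → 202 → 101 → 304 → 152 → 76 → 38 → 19 → 58 → 29 → 88 → 44 → 22 → 11 → 34 → 17 → 52 → 26 → 13 → 40 → 20 → 10 → 5 → 16 → 8 → 4 → 2 → 1
Total steps = 177

177 steps


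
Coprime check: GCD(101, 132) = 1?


Euclidean algorithm:
132 = 1 * 101 + 31
101 = 3 * 31 + 8
31 = 3 * 8 + 7
8 = 1 * 7 + 1
7 = 7 * 1 + 0
GCD(101, 132) = 1

Yes, coprime (GCD = 1)


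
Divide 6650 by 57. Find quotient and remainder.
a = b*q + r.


6650 = 57 * 116 + 38
Check: 6612 + 38 = 6650

q = 116, r = 38


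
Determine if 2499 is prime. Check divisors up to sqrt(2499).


2499 / 3 = 833 (exact division)
2499 is NOT prime.

No, 2499 is not prime


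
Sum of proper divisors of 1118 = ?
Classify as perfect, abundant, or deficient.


Proper divisors: 1, 2, 13, 26, 43, 86, 559
Sum = 1 + 2 + 13 + 26 + 43 + 86 + 559 = 730
730 < 1118 → deficient

s(1118) = 730 (deficient)


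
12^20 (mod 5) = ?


12^1 mod 5 = 2
12^2 mod 5 = 4
12^3 mod 5 = 3
12^4 mod 5 = 1
12^5 mod 5 = 2
12^6 mod 5 = 4
12^7 mod 5 = 3
12^8 mod 5 = 1
12^9 mod 5 = 2
12^10 mod 5 = 4
12^11 mod 5 = 3
12^12 mod 5 = 1
12^13 mod 5 = 2
12^14 mod 5 = 4
12^15 mod 5 = 3
12^16 mod 5 = 1
12^17 mod 5 = 2
12^18 mod 5 = 4
12^19 mod 5 = 3
12^20 mod 5 = 1


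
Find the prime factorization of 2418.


2418 / 2 = 1209
1209 / 3 = 403
403 / 13 = 31
31 / 31 = 1
2418 = 2 × 3 × 13 × 31


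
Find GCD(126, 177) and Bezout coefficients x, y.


Tabular extended Euclidean (each row: r = 126*s + 177*t):
r=126, s=1, t=0
r=177, s=0, t=1
q=0: r=126, s=1, t=0   [126*(1) + 177*(0) = 126]
q=1: r=51, s=-1, t=1   [126*(-1) + 177*(1) = 51]
q=2: r=24, s=3, t=-2   [126*(3) + 177*(-2) = 24]
q=2: r=3, s=-7, t=5   [126*(-7) + 177*(5) = 3]
q=8: r=0, s=59, t=-42   [126*(59) + 177*(-42) = 0]
GCD = 3; from the row with r=3: x=-7, y=5
Check: 126*(-7) + 177*(5) = -882 + 885 = 3

GCD = 3, x = -7, y = 5


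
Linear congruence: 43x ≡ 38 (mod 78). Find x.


GCD(43, 78) = 1, unique solution
a^(-1) mod 78 = 49
x = 49 * 38 mod 78 = 68

x ≡ 68 (mod 78)


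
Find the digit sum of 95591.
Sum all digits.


9 + 5 + 5 + 9 + 1 = 29


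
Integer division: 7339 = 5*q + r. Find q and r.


7339 = 5 * 1467 + 4
Check: 7335 + 4 = 7339

q = 1467, r = 4


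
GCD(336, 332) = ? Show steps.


336 = 1 * 332 + 4
332 = 83 * 4 + 0
GCD = 4


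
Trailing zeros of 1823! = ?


floor(1823/5) = 364
floor(1823/25) = 72
floor(1823/125) = 14
floor(1823/625) = 2
Total = 452

452 trailing zeros


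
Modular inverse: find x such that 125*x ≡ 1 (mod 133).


Use the extended Euclidean algorithm on (133, 125); each row r = 133*s + 125*t:
r=133, s=1, t=0
r=125, s=0, t=1
q=1: r=8, s=1, t=-1   [133*(1) + 125*(-1) = 8]
q=15: r=5, s=-15, t=16   [133*(-15) + 125*(16) = 5]
q=1: r=3, s=16, t=-17   [133*(16) + 125*(-17) = 3]
q=1: r=2, s=-31, t=33   [133*(-31) + 125*(33) = 2]
q=1: r=1, s=47, t=-50   [133*(47) + 125*(-50) = 1]
q=2: r=0, s=-125, t=133   [133*(-125) + 125*(133) = 0]
GCD = 1 with t = -50, so 125*(-50) ≡ 1 (mod 133)
Inverse = -50 mod 133 = 83
Check: 125 * 83 = 10375 ≡ 1 (mod 133)

125^(-1) ≡ 83 (mod 133)


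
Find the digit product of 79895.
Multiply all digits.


7 × 9 × 8 × 9 × 5 = 22680


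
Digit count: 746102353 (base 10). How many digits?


746102353 has 9 digits in base 10
floor(log10(746102353)) + 1 = floor(8.8728) + 1 = 9

9 digits (base 10)


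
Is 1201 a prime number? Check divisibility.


Check divisors up to sqrt(1201) = 34.6554
No divisors found.
1201 is prime.

Yes, 1201 is prime


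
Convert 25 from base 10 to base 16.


25 (base 10) = 25 (decimal)
25 (decimal) = 19 (base 16)


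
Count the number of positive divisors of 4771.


4771 = 13^1 × 367^1
d(4771) = (1+1) × (1+1) = 4

4 divisors


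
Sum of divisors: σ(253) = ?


Divisors of 253: 1, 11, 23, 253
Sum = 1 + 11 + 23 + 253 = 288

σ(253) = 288


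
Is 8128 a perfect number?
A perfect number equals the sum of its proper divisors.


Proper divisors of 8128: 1, 2, 4, 8, 16, 32, 64, 127, 254, 508, 1016, 2032, 4064
Sum = 1 + 2 + 4 + 8 + 16 + 32 + 64 + 127 + 254 + 508 + 1016 + 2032 + 4064 = 8128

Yes, 8128 is perfect (8128 = 8128)


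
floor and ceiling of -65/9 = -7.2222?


-65/9 = -7.2222
floor = -8
ceil = -7

floor = -8, ceil = -7


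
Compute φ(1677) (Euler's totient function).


1677 = 3 × 13 × 43
Prime factors: 3, 13, 43
φ(1677) = 1677 × (1-1/3) × (1-1/13) × (1-1/43)
= 1677 × 2/3 × 12/13 × 42/43 = 1008

φ(1677) = 1008


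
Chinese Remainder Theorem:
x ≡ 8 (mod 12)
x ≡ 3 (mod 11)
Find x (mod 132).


M = 12*11 = 132
M1 = M/12 = 11, M2 = M/11 = 12
M1^(-1) mod 12 = 11, M2^(-1) mod 11 = 1
x = 8*11*11 + 3*12*1 = 1004
1004 mod 132 = 80
Check: 80 mod 12 = 8 ✓, 80 mod 11 = 3 ✓

x ≡ 80 (mod 132)


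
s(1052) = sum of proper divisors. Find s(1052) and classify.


Proper divisors: 1, 2, 4, 263, 526
Sum = 1 + 2 + 4 + 263 + 526 = 796
796 < 1052 → deficient

s(1052) = 796 (deficient)


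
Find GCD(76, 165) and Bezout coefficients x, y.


Tabular extended Euclidean (each row: r = 76*s + 165*t):
r=76, s=1, t=0
r=165, s=0, t=1
q=0: r=76, s=1, t=0   [76*(1) + 165*(0) = 76]
q=2: r=13, s=-2, t=1   [76*(-2) + 165*(1) = 13]
q=5: r=11, s=11, t=-5   [76*(11) + 165*(-5) = 11]
q=1: r=2, s=-13, t=6   [76*(-13) + 165*(6) = 2]
q=5: r=1, s=76, t=-35   [76*(76) + 165*(-35) = 1]
q=2: r=0, s=-165, t=76   [76*(-165) + 165*(76) = 0]
GCD = 1; from the row with r=1: x=76, y=-35
Check: 76*(76) + 165*(-35) = 5776 - 5775 = 1

GCD = 1, x = 76, y = -35


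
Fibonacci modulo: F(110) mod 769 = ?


F(k) mod 769 for k=1..110:
1, 1, 2, 3, 5, 8, 13, 21, 34, 55, 89, 144, 233, 377, 610, 218, 59, 277, 336, 613, 180, 24, 204, 228, 432, 660, 323, 214, 537, 751, 519, 501, 251, 752, 234, 217, 451, 668, 350, 249, 599, 79, 678, 757, 666, 654, 551, 436, 218, 654, 103, 757, 91, 79, 170, 249, 419, 668, 318, 217, 535, 752, 518, 501, 250, 751, 232, 214, 446, 660, 337, 228, 565, 24, 589, 613, 433, 277, 710, 218, 159, 377, 536, 144, 680, 55, 735, 21, 756, 8, 764, 3, 767, 1, 768, 0, 768, 768, 767, 766, 764, 761, 756, 748, 735, 714, 680, 625, 536, 392
F(110) mod 769 = 392


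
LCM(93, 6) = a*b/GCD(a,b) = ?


GCD(93, 6) = 3
LCM = 93*6/3 = 558/3 = 186

LCM = 186


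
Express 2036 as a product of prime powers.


2036 / 2 = 1018
1018 / 2 = 509
509 / 509 = 1
2036 = 2^2 × 509


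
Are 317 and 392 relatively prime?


Euclidean algorithm:
392 = 1 * 317 + 75
317 = 4 * 75 + 17
75 = 4 * 17 + 7
17 = 2 * 7 + 3
7 = 2 * 3 + 1
3 = 3 * 1 + 0
GCD(317, 392) = 1

Yes, coprime (GCD = 1)


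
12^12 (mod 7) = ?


12^1 mod 7 = 5
12^2 mod 7 = 4
12^3 mod 7 = 6
12^4 mod 7 = 2
12^5 mod 7 = 3
12^6 mod 7 = 1
12^7 mod 7 = 5
12^8 mod 7 = 4
12^9 mod 7 = 6
12^10 mod 7 = 2
12^11 mod 7 = 3
12^12 mod 7 = 1


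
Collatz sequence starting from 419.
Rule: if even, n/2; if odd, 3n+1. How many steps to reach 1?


419 → 1258 → 629 → 1888 → 944 → 472 → 236 → 118 → 59 → 178 → 89 → 268 → 134 → 67 → 202 → 101 → 304 → 152 → 76 → 38 → 19 → 58 → 29 → 88 → 44 → 22 → 11 → 34 → 17 → 52 → 26 → 13 → 40 → 20 → 10 → 5 → 16 → 8 → 4 → 2 → 1
Total steps = 40

40 steps


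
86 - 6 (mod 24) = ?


86 - 6 = 80
80 mod 24 = 8


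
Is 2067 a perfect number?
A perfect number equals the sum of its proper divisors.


Proper divisors of 2067: 1, 3, 13, 39, 53, 159, 689
Sum = 1 + 3 + 13 + 39 + 53 + 159 + 689 = 957

No, 2067 is not perfect (957 ≠ 2067)


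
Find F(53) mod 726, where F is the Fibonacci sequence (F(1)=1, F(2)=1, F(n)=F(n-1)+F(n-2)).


F(k) mod 726 for k=1..53:
1, 1, 2, 3, 5, 8, 13, 21, 34, 55, 89, 144, 233, 377, 610, 261, 145, 406, 551, 231, 56, 287, 343, 630, 247, 151, 398, 549, 221, 44, 265, 309, 574, 157, 5, 162, 167, 329, 496, 99, 595, 694, 563, 531, 368, 173, 541, 714, 529, 517, 320, 111, 431
F(53) mod 726 = 431


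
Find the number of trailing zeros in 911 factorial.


floor(911/5) = 182
floor(911/25) = 36
floor(911/125) = 7
floor(911/625) = 1
Total = 226

226 trailing zeros


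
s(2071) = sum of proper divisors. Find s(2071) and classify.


Proper divisors: 1, 19, 109
Sum = 1 + 19 + 109 = 129
129 < 2071 → deficient

s(2071) = 129 (deficient)


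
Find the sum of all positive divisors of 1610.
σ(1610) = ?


Divisors of 1610: 1, 2, 5, 7, 10, 14, 23, 35, 46, 70, 115, 161, 230, 322, 805, 1610
Sum = 1 + 2 + 5 + 7 + 10 + 14 + 23 + 35 + 46 + 70 + 115 + 161 + 230 + 322 + 805 + 1610 = 3456

σ(1610) = 3456


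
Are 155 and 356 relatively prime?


Euclidean algorithm:
356 = 2 * 155 + 46
155 = 3 * 46 + 17
46 = 2 * 17 + 12
17 = 1 * 12 + 5
12 = 2 * 5 + 2
5 = 2 * 2 + 1
2 = 2 * 1 + 0
GCD(155, 356) = 1

Yes, coprime (GCD = 1)


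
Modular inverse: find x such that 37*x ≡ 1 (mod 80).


Use the extended Euclidean algorithm on (80, 37); each row r = 80*s + 37*t:
r=80, s=1, t=0
r=37, s=0, t=1
q=2: r=6, s=1, t=-2   [80*(1) + 37*(-2) = 6]
q=6: r=1, s=-6, t=13   [80*(-6) + 37*(13) = 1]
q=6: r=0, s=37, t=-80   [80*(37) + 37*(-80) = 0]
GCD = 1 with t = 13, so 37*(13) ≡ 1 (mod 80)
Inverse = 13 mod 80 = 13
Check: 37 * 13 = 481 ≡ 1 (mod 80)

37^(-1) ≡ 13 (mod 80)


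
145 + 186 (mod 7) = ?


145 + 186 = 331
331 mod 7 = 2


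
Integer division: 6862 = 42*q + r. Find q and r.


6862 = 42 * 163 + 16
Check: 6846 + 16 = 6862

q = 163, r = 16


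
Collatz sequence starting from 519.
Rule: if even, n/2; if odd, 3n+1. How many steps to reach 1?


519 → 1558 → 779 → 2338 → 1169 → 3508 → 1754 → 877 → 2632 → 1316 → 658 → 329 → 988 → 494 → 247 → 742 → 371 → 1114 → 557 → 1672 → 836 → 418 → 209 → 628 → 314 → 157 → 472 → 236 → 118 → 59 → 178 → 89 → 268 → 134 → 67 → 202 → 101 → 304 → 152 → 76 → 38 → 19 → 58 → 29 → 88 → 44 → 22 → 11 → 34 → 17 → 52 → 26 → 13 → 40 → 20 → 10 → 5 → 16 → 8 → 4 → 2 → 1
Total steps = 61

61 steps


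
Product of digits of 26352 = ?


2 × 6 × 3 × 5 × 2 = 360


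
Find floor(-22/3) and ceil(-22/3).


-22/3 = -7.3333
floor = -8
ceil = -7

floor = -8, ceil = -7


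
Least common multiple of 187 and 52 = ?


GCD(187, 52) = 1
LCM = 187*52/1 = 9724/1 = 9724

LCM = 9724


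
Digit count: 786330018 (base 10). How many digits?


786330018 has 9 digits in base 10
floor(log10(786330018)) + 1 = floor(8.8956) + 1 = 9

9 digits (base 10)


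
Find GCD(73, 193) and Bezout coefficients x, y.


Tabular extended Euclidean (each row: r = 73*s + 193*t):
r=73, s=1, t=0
r=193, s=0, t=1
q=0: r=73, s=1, t=0   [73*(1) + 193*(0) = 73]
q=2: r=47, s=-2, t=1   [73*(-2) + 193*(1) = 47]
q=1: r=26, s=3, t=-1   [73*(3) + 193*(-1) = 26]
q=1: r=21, s=-5, t=2   [73*(-5) + 193*(2) = 21]
q=1: r=5, s=8, t=-3   [73*(8) + 193*(-3) = 5]
q=4: r=1, s=-37, t=14   [73*(-37) + 193*(14) = 1]
q=5: r=0, s=193, t=-73   [73*(193) + 193*(-73) = 0]
GCD = 1; from the row with r=1: x=-37, y=14
Check: 73*(-37) + 193*(14) = -2701 + 2702 = 1

GCD = 1, x = -37, y = 14


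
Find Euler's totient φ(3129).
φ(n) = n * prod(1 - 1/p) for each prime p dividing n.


3129 = 3 × 7 × 149
Prime factors: 3, 7, 149
φ(3129) = 3129 × (1-1/3) × (1-1/7) × (1-1/149)
= 3129 × 2/3 × 6/7 × 148/149 = 1776

φ(3129) = 1776


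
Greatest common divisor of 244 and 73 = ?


244 = 3 * 73 + 25
73 = 2 * 25 + 23
25 = 1 * 23 + 2
23 = 11 * 2 + 1
2 = 2 * 1 + 0
GCD = 1


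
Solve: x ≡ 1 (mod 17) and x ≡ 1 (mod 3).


M = 17*3 = 51
M1 = M/17 = 3, M2 = M/3 = 17
M1^(-1) mod 17 = 6, M2^(-1) mod 3 = 2
x = 1*3*6 + 1*17*2 = 52
52 mod 51 = 1
Check: 1 mod 17 = 1 ✓, 1 mod 3 = 1 ✓

x ≡ 1 (mod 51)


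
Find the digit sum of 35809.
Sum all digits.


3 + 5 + 8 + 0 + 9 = 25


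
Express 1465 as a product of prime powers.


1465 / 5 = 293
293 / 293 = 1
1465 = 5 × 293


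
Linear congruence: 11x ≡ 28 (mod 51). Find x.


GCD(11, 51) = 1, unique solution
a^(-1) mod 51 = 14
x = 14 * 28 mod 51 = 35

x ≡ 35 (mod 51)


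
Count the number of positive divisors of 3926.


3926 = 2^1 × 13^1 × 151^1
d(3926) = (1+1) × (1+1) × (1+1) = 8

8 divisors


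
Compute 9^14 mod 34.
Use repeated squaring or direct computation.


9^1 mod 34 = 9
9^2 mod 34 = 13
9^3 mod 34 = 15
9^4 mod 34 = 33
9^5 mod 34 = 25
9^6 mod 34 = 21
9^7 mod 34 = 19
9^8 mod 34 = 1
9^9 mod 34 = 9
9^10 mod 34 = 13
9^11 mod 34 = 15
9^12 mod 34 = 33
9^13 mod 34 = 25
9^14 mod 34 = 21


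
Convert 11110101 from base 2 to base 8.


11110101 (base 2) = 245 (decimal)
245 (decimal) = 365 (base 8)


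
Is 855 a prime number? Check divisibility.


855 / 3 = 285 (exact division)
855 is NOT prime.

No, 855 is not prime


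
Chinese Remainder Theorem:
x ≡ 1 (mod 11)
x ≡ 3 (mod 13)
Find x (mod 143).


M = 11*13 = 143
M1 = M/11 = 13, M2 = M/13 = 11
M1^(-1) mod 11 = 6, M2^(-1) mod 13 = 6
x = 1*13*6 + 3*11*6 = 276
276 mod 143 = 133
Check: 133 mod 11 = 1 ✓, 133 mod 13 = 3 ✓

x ≡ 133 (mod 143)


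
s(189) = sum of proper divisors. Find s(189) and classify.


Proper divisors: 1, 3, 7, 9, 21, 27, 63
Sum = 1 + 3 + 7 + 9 + 21 + 27 + 63 = 131
131 < 189 → deficient

s(189) = 131 (deficient)


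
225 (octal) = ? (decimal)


225 (base 8) = 149 (decimal)
149 (decimal) = 149 (base 10)


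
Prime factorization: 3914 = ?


3914 / 2 = 1957
1957 / 19 = 103
103 / 103 = 1
3914 = 2 × 19 × 103


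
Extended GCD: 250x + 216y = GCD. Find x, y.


Tabular extended Euclidean (each row: r = 250*s + 216*t):
r=250, s=1, t=0
r=216, s=0, t=1
q=1: r=34, s=1, t=-1   [250*(1) + 216*(-1) = 34]
q=6: r=12, s=-6, t=7   [250*(-6) + 216*(7) = 12]
q=2: r=10, s=13, t=-15   [250*(13) + 216*(-15) = 10]
q=1: r=2, s=-19, t=22   [250*(-19) + 216*(22) = 2]
q=5: r=0, s=108, t=-125   [250*(108) + 216*(-125) = 0]
GCD = 2; from the row with r=2: x=-19, y=22
Check: 250*(-19) + 216*(22) = -4750 + 4752 = 2

GCD = 2, x = -19, y = 22


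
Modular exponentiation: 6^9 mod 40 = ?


6^1 mod 40 = 6
6^2 mod 40 = 36
6^3 mod 40 = 16
6^4 mod 40 = 16
6^5 mod 40 = 16
6^6 mod 40 = 16
6^7 mod 40 = 16
6^8 mod 40 = 16
6^9 mod 40 = 16


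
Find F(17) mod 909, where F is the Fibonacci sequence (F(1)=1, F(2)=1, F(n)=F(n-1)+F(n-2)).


F(k) mod 909 for k=1..17:
1, 1, 2, 3, 5, 8, 13, 21, 34, 55, 89, 144, 233, 377, 610, 78, 688
F(17) mod 909 = 688


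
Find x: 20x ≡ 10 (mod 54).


GCD(20, 54) = 2 divides 10
Divide: 10x ≡ 5 (mod 27)
x ≡ 14 (mod 27)


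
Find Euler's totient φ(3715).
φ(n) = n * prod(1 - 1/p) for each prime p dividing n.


3715 = 5 × 743
Prime factors: 5, 743
φ(3715) = 3715 × (1-1/5) × (1-1/743)
= 3715 × 4/5 × 742/743 = 2968

φ(3715) = 2968


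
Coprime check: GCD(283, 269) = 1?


Euclidean algorithm:
283 = 1 * 269 + 14
269 = 19 * 14 + 3
14 = 4 * 3 + 2
3 = 1 * 2 + 1
2 = 2 * 1 + 0
GCD(283, 269) = 1

Yes, coprime (GCD = 1)


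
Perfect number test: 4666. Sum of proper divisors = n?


Proper divisors of 4666: 1, 2, 2333
Sum = 1 + 2 + 2333 = 2336

No, 4666 is not perfect (2336 ≠ 4666)


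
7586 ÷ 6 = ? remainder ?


7586 = 6 * 1264 + 2
Check: 7584 + 2 = 7586

q = 1264, r = 2


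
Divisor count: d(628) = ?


628 = 2^2 × 157^1
d(628) = (2+1) × (1+1) = 6

6 divisors


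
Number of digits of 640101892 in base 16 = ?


640101892 in base 16 = 26272E04
Number of digits = 8

8 digits (base 16)


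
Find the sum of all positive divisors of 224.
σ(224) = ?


Divisors of 224: 1, 2, 4, 7, 8, 14, 16, 28, 32, 56, 112, 224
Sum = 1 + 2 + 4 + 7 + 8 + 14 + 16 + 28 + 32 + 56 + 112 + 224 = 504

σ(224) = 504


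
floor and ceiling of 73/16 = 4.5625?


73/16 = 4.5625
floor = 4
ceil = 5

floor = 4, ceil = 5


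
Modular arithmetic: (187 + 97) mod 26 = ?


187 + 97 = 284
284 mod 26 = 24


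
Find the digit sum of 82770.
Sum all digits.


8 + 2 + 7 + 7 + 0 = 24


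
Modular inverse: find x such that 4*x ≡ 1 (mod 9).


Use the extended Euclidean algorithm on (9, 4); each row r = 9*s + 4*t:
r=9, s=1, t=0
r=4, s=0, t=1
q=2: r=1, s=1, t=-2   [9*(1) + 4*(-2) = 1]
q=4: r=0, s=-4, t=9   [9*(-4) + 4*(9) = 0]
GCD = 1 with t = -2, so 4*(-2) ≡ 1 (mod 9)
Inverse = -2 mod 9 = 7
Check: 4 * 7 = 28 ≡ 1 (mod 9)

4^(-1) ≡ 7 (mod 9)


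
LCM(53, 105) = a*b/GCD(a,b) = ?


GCD(53, 105) = 1
LCM = 53*105/1 = 5565/1 = 5565

LCM = 5565


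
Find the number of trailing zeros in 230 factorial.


floor(230/5) = 46
floor(230/25) = 9
floor(230/125) = 1
Total = 56

56 trailing zeros


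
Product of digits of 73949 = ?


7 × 3 × 9 × 4 × 9 = 6804


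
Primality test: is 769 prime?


Check divisors up to sqrt(769) = 27.7308
No divisors found.
769 is prime.

Yes, 769 is prime


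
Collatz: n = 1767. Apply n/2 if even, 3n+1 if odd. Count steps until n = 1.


1767 → 5302 → 2651 → 7954 → 3977 → 11932 → 5966 → 2983 → 8950 → 4475 → 13426 → 6713 → 20140 → 10070 → 5035 → 15106 → 7553 → 22660 → 11330 → 5665 → 16996 → 8498 → 4249 → 12748 → 6374 → 3187 → 9562 → 4781 → 14344 → 7172 → 3586 → 1793 → 5380 → 2690 → 1345 → 4036 → 2018 → 1009 → 3028 → 1514 → 757 → 2272 → 1136 → 568 → 284 → 142 → 71 → 214 → 107 → 322 → 161 → 484 → 242 → 121 → 364 → 182 → 91 → 274 → 137 → 412 → 206 → 103 → 310 → 155 → 466 → 233 → 700 → 350 → 175 → 526 → 263 → 790 → 395 → 1186 → 593 → 1780 → 890 → 445 → 1336 → 668 → 334 → 167 → 502 → 251 → 754 → 377 → 1132 → 566 → 283 → 850 → 425 → 1276 → 638 → 319 → 958 → 479 → 1438 → 719 → 2158 → 1079 → 3238 → 1619 → 4858 → 2429 → 7288 → 3644 → 1822 → 911 → 2734 → 1367 → 4102 → 2051 → 6154 → 3077 → 9232 → 4616 → 2308 → 1154 → 577 → 1732 → 866 → 433 → 1300 → 650 → 325 → 976 → 488 → 244 → 122 → 61 → 184 → 92 → 46 → 23 → 70 → 35 → 106 → 53 → 160 → 80 → 40 → 20 → 10 → 5 → 16 → 8 → 4 → 2 → 1
Total steps = 148

148 steps


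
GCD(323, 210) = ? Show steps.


323 = 1 * 210 + 113
210 = 1 * 113 + 97
113 = 1 * 97 + 16
97 = 6 * 16 + 1
16 = 16 * 1 + 0
GCD = 1


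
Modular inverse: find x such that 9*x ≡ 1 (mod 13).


Use the extended Euclidean algorithm on (13, 9); each row r = 13*s + 9*t:
r=13, s=1, t=0
r=9, s=0, t=1
q=1: r=4, s=1, t=-1   [13*(1) + 9*(-1) = 4]
q=2: r=1, s=-2, t=3   [13*(-2) + 9*(3) = 1]
q=4: r=0, s=9, t=-13   [13*(9) + 9*(-13) = 0]
GCD = 1 with t = 3, so 9*(3) ≡ 1 (mod 13)
Inverse = 3 mod 13 = 3
Check: 9 * 3 = 27 ≡ 1 (mod 13)

9^(-1) ≡ 3 (mod 13)


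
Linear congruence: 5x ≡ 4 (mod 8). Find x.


GCD(5, 8) = 1, unique solution
a^(-1) mod 8 = 5
x = 5 * 4 mod 8 = 4

x ≡ 4 (mod 8)


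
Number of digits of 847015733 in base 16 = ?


847015733 in base 16 = 327C6F35
Number of digits = 8

8 digits (base 16)


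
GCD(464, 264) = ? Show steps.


464 = 1 * 264 + 200
264 = 1 * 200 + 64
200 = 3 * 64 + 8
64 = 8 * 8 + 0
GCD = 8


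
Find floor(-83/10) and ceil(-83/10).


-83/10 = -8.3000
floor = -9
ceil = -8

floor = -9, ceil = -8


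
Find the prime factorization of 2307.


2307 / 3 = 769
769 / 769 = 1
2307 = 3 × 769


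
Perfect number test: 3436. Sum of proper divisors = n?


Proper divisors of 3436: 1, 2, 4, 859, 1718
Sum = 1 + 2 + 4 + 859 + 1718 = 2584

No, 3436 is not perfect (2584 ≠ 3436)


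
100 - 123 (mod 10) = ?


100 - 123 = -23
-23 mod 10 = 7


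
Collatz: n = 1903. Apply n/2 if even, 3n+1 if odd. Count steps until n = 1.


1903 → 5710 → 2855 → 8566 → 4283 → 12850 → 6425 → 19276 → 9638 → 4819 → 14458 → 7229 → 21688 → 10844 → 5422 → 2711 → 8134 → 4067 → 12202 → 6101 → 18304 → 9152 → 4576 → 2288 → 1144 → 572 → 286 → 143 → 430 → 215 → 646 → 323 → 970 → 485 → 1456 → 728 → 364 → 182 → 91 → 274 → 137 → 412 → 206 → 103 → 310 → 155 → 466 → 233 → 700 → 350 → 175 → 526 → 263 → 790 → 395 → 1186 → 593 → 1780 → 890 → 445 → 1336 → 668 → 334 → 167 → 502 → 251 → 754 → 377 → 1132 → 566 → 283 → 850 → 425 → 1276 → 638 → 319 → 958 → 479 → 1438 → 719 → 2158 → 1079 → 3238 → 1619 → 4858 → 2429 → 7288 → 3644 → 1822 → 911 → 2734 → 1367 → 4102 → 2051 → 6154 → 3077 → 9232 → 4616 → 2308 → 1154 → 577 → 1732 → 866 → 433 → 1300 → 650 → 325 → 976 → 488 → 244 → 122 → 61 → 184 → 92 → 46 → 23 → 70 → 35 → 106 → 53 → 160 → 80 → 40 → 20 → 10 → 5 → 16 → 8 → 4 → 2 → 1
Total steps = 130

130 steps


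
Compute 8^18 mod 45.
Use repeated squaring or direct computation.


8^1 mod 45 = 8
8^2 mod 45 = 19
8^3 mod 45 = 17
8^4 mod 45 = 1
8^5 mod 45 = 8
8^6 mod 45 = 19
8^7 mod 45 = 17
8^8 mod 45 = 1
8^9 mod 45 = 8
8^10 mod 45 = 19
8^11 mod 45 = 17
8^12 mod 45 = 1
8^13 mod 45 = 8
8^14 mod 45 = 19
8^15 mod 45 = 17
8^16 mod 45 = 1
8^17 mod 45 = 8
8^18 mod 45 = 19


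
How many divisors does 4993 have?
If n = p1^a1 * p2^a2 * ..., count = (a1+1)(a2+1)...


4993 = 4993^1
d(4993) = (1+1) = 2

2 divisors


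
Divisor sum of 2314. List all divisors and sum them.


Divisors of 2314: 1, 2, 13, 26, 89, 178, 1157, 2314
Sum = 1 + 2 + 13 + 26 + 89 + 178 + 1157 + 2314 = 3780

σ(2314) = 3780


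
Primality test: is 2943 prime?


2943 / 3 = 981 (exact division)
2943 is NOT prime.

No, 2943 is not prime


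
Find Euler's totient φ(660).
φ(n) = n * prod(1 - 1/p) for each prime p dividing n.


660 = 2^2 × 3 × 5 × 11
Prime factors: 2, 3, 5, 11
φ(660) = 660 × (1-1/2) × (1-1/3) × (1-1/5) × (1-1/11)
= 660 × 1/2 × 2/3 × 4/5 × 10/11 = 160

φ(660) = 160


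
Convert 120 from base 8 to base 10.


120 (base 8) = 80 (decimal)
80 (decimal) = 80 (base 10)


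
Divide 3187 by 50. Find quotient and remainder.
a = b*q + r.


3187 = 50 * 63 + 37
Check: 3150 + 37 = 3187

q = 63, r = 37


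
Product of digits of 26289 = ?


2 × 6 × 2 × 8 × 9 = 1728


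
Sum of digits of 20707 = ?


2 + 0 + 7 + 0 + 7 = 16


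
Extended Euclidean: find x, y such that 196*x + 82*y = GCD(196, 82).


Tabular extended Euclidean (each row: r = 196*s + 82*t):
r=196, s=1, t=0
r=82, s=0, t=1
q=2: r=32, s=1, t=-2   [196*(1) + 82*(-2) = 32]
q=2: r=18, s=-2, t=5   [196*(-2) + 82*(5) = 18]
q=1: r=14, s=3, t=-7   [196*(3) + 82*(-7) = 14]
q=1: r=4, s=-5, t=12   [196*(-5) + 82*(12) = 4]
q=3: r=2, s=18, t=-43   [196*(18) + 82*(-43) = 2]
q=2: r=0, s=-41, t=98   [196*(-41) + 82*(98) = 0]
GCD = 2; from the row with r=2: x=18, y=-43
Check: 196*(18) + 82*(-43) = 3528 - 3526 = 2

GCD = 2, x = 18, y = -43
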